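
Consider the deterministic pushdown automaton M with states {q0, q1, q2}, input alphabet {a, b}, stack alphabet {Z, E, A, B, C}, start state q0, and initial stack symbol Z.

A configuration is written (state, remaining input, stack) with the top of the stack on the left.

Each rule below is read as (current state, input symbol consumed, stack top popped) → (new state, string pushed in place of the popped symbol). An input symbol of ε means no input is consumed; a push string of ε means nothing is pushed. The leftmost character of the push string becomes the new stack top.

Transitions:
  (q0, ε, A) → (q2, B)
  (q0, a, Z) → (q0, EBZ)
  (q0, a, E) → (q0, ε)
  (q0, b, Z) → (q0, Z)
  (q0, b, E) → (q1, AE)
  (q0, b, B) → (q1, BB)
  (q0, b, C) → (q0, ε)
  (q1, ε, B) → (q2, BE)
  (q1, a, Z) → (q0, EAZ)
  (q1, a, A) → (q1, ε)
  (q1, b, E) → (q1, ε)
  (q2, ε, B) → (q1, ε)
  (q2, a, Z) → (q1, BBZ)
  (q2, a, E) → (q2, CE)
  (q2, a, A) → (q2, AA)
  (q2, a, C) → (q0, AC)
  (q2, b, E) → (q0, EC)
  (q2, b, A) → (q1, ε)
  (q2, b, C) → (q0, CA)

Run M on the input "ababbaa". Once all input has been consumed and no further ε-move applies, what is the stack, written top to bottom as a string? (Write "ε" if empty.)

Z

(q0, ababbaa, Z)
  read a, top Z: go to q0, push EBZ → (q0, babbaa, EBZ)
  read b, top E: go to q1, push AE → (q1, abbaa, AEBZ)
  read a, top A: go to q1, push ε → (q1, bbaa, EBZ)
  read b, top E: go to q1, push ε → (q1, baa, BZ)
  ε-move, top B: go to q2, push BE → (q2, baa, BEZ)
  ε-move, top B: go to q1, push ε → (q1, baa, EZ)
  read b, top E: go to q1, push ε → (q1, aa, Z)
  read a, top Z: go to q0, push EAZ → (q0, a, EAZ)
  read a, top E: go to q0, push ε → (q0, ε, AZ)
  ε-move, top A: go to q2, push B → (q2, ε, BZ)
  ε-move, top B: go to q1, push ε → (q1, ε, Z)
All input consumed in state q1 with stack Z.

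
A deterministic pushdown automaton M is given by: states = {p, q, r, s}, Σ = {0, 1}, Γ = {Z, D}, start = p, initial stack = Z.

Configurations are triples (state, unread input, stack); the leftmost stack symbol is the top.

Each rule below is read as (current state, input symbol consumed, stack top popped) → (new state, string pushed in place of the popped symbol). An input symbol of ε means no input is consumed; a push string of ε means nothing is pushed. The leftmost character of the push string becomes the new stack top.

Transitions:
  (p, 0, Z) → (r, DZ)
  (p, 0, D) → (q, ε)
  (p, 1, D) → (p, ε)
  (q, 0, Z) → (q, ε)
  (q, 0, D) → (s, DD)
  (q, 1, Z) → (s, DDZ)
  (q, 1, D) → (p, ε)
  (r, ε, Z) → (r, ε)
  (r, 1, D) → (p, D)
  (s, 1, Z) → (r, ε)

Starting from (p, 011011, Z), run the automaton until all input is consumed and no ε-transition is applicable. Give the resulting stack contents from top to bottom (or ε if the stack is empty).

(p, 011011, Z)
  read 0, top Z: go to r, push DZ → (r, 11011, DZ)
  read 1, top D: go to p, push D → (p, 1011, DZ)
  read 1, top D: go to p, push ε → (p, 011, Z)
  read 0, top Z: go to r, push DZ → (r, 11, DZ)
  read 1, top D: go to p, push D → (p, 1, DZ)
  read 1, top D: go to p, push ε → (p, ε, Z)
All input consumed in state p with stack Z.

Z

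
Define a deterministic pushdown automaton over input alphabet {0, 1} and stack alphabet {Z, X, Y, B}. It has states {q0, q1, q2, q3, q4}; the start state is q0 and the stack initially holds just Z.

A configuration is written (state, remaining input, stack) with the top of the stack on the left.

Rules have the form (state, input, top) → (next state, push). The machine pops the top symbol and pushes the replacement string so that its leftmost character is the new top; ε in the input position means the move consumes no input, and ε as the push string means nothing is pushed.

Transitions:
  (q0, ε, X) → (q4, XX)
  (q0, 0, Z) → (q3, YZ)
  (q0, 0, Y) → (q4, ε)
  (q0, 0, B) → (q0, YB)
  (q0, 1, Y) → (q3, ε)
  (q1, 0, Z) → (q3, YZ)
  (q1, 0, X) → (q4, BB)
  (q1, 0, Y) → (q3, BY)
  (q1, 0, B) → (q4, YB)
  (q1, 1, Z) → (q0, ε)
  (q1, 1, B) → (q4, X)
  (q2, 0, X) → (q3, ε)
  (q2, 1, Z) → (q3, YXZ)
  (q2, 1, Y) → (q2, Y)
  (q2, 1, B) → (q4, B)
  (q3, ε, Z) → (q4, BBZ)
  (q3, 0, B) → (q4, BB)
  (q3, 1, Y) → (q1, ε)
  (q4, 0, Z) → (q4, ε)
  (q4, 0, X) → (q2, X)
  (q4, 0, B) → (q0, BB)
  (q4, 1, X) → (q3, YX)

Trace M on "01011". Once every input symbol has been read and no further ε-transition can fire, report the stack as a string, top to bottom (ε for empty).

(q0, 01011, Z)
  read 0, top Z: go to q3, push YZ → (q3, 1011, YZ)
  read 1, top Y: go to q1, push ε → (q1, 011, Z)
  read 0, top Z: go to q3, push YZ → (q3, 11, YZ)
  read 1, top Y: go to q1, push ε → (q1, 1, Z)
  read 1, top Z: go to q0, push ε → (q0, ε, ε)
All input consumed in state q0 with stack ε.

ε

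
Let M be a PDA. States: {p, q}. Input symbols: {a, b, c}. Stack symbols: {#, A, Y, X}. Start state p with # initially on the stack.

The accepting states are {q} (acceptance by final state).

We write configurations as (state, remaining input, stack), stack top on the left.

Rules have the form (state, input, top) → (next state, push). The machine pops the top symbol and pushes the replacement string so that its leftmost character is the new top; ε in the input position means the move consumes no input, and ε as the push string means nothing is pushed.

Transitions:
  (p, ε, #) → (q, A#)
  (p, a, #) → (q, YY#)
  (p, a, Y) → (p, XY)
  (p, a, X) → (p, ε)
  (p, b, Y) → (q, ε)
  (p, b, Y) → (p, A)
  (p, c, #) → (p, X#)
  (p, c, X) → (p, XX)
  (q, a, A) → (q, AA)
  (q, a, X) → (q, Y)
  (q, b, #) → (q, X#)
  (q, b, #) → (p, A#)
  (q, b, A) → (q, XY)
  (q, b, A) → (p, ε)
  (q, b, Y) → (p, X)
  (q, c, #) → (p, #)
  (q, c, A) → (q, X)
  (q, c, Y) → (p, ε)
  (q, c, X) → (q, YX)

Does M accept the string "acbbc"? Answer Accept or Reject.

One accepting computation: (p, acbbc, #) ⊢ (q, cbbc, YY#) ⊢ (p, bbc, Y#) ⊢ (q, bc, #) ⊢ (q, c, X#) ⊢ (q, ε, YX#)
All input consumed and state q ∈ F.

Accept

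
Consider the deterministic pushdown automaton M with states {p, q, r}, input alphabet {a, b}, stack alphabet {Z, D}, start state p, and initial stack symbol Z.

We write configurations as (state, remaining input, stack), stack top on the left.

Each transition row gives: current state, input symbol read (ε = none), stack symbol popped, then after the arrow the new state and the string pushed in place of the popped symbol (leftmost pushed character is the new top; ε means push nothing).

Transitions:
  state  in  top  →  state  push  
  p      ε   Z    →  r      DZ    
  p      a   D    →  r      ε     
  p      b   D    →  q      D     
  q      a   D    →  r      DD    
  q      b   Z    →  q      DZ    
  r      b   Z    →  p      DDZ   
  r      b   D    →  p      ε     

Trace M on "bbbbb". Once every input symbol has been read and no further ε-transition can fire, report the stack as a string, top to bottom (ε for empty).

DZ

(p, bbbbb, Z)
  ε-move, top Z: go to r, push DZ → (r, bbbbb, DZ)
  read b, top D: go to p, push ε → (p, bbbb, Z)
  ε-move, top Z: go to r, push DZ → (r, bbbb, DZ)
  read b, top D: go to p, push ε → (p, bbb, Z)
  ε-move, top Z: go to r, push DZ → (r, bbb, DZ)
  read b, top D: go to p, push ε → (p, bb, Z)
  ε-move, top Z: go to r, push DZ → (r, bb, DZ)
  read b, top D: go to p, push ε → (p, b, Z)
  ε-move, top Z: go to r, push DZ → (r, b, DZ)
  read b, top D: go to p, push ε → (p, ε, Z)
  ε-move, top Z: go to r, push DZ → (r, ε, DZ)
All input consumed in state r with stack DZ.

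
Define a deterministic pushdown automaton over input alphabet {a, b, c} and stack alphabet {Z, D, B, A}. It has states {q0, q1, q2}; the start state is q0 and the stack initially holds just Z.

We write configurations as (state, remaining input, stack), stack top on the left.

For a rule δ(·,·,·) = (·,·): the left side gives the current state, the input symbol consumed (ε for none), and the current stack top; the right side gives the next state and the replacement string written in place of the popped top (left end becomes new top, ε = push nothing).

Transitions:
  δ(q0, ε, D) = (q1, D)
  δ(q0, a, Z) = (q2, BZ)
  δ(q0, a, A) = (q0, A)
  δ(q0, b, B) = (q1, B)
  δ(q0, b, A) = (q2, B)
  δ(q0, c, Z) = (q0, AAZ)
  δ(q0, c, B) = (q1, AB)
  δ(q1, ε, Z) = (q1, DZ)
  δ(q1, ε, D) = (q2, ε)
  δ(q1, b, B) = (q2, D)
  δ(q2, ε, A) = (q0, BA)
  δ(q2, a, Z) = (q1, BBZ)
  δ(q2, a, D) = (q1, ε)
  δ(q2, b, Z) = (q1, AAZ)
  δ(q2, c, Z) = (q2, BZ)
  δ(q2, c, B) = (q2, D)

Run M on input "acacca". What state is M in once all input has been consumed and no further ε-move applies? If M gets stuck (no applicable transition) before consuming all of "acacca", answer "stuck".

(q0, acacca, Z)
  read a, top Z: go to q2, push BZ → (q2, cacca, BZ)
  read c, top B: go to q2, push D → (q2, acca, DZ)
  read a, top D: go to q1, push ε → (q1, cca, Z)
  ε-move, top Z: go to q1, push DZ → (q1, cca, DZ)
  ε-move, top D: go to q2, push ε → (q2, cca, Z)
  read c, top Z: go to q2, push BZ → (q2, ca, BZ)
  read c, top B: go to q2, push D → (q2, a, DZ)
  read a, top D: go to q1, push ε → (q1, ε, Z)
  ε-move, top Z: go to q1, push DZ → (q1, ε, DZ)
  ε-move, top D: go to q2, push ε → (q2, ε, Z)
All input consumed; M is in state q2.

q2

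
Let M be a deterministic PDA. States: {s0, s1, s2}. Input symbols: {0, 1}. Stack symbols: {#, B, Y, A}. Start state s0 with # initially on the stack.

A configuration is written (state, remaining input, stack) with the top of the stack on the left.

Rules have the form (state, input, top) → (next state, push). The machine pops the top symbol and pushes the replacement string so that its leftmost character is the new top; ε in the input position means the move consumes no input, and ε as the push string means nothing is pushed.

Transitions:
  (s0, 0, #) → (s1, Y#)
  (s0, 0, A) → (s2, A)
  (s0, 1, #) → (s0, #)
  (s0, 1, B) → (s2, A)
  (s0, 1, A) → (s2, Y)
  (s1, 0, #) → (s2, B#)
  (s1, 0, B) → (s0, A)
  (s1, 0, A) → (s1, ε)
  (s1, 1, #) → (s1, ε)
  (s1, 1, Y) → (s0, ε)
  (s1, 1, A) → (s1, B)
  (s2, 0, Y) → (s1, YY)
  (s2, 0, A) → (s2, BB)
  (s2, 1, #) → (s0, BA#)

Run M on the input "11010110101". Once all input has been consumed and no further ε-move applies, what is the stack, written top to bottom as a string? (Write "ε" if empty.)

#

(s0, 11010110101, #)
  read 1, top #: go to s0, push # → (s0, 1010110101, #)
  read 1, top #: go to s0, push # → (s0, 010110101, #)
  read 0, top #: go to s1, push Y# → (s1, 10110101, Y#)
  read 1, top Y: go to s0, push ε → (s0, 0110101, #)
  read 0, top #: go to s1, push Y# → (s1, 110101, Y#)
  read 1, top Y: go to s0, push ε → (s0, 10101, #)
  read 1, top #: go to s0, push # → (s0, 0101, #)
  read 0, top #: go to s1, push Y# → (s1, 101, Y#)
  read 1, top Y: go to s0, push ε → (s0, 01, #)
  read 0, top #: go to s1, push Y# → (s1, 1, Y#)
  read 1, top Y: go to s0, push ε → (s0, ε, #)
All input consumed in state s0 with stack #.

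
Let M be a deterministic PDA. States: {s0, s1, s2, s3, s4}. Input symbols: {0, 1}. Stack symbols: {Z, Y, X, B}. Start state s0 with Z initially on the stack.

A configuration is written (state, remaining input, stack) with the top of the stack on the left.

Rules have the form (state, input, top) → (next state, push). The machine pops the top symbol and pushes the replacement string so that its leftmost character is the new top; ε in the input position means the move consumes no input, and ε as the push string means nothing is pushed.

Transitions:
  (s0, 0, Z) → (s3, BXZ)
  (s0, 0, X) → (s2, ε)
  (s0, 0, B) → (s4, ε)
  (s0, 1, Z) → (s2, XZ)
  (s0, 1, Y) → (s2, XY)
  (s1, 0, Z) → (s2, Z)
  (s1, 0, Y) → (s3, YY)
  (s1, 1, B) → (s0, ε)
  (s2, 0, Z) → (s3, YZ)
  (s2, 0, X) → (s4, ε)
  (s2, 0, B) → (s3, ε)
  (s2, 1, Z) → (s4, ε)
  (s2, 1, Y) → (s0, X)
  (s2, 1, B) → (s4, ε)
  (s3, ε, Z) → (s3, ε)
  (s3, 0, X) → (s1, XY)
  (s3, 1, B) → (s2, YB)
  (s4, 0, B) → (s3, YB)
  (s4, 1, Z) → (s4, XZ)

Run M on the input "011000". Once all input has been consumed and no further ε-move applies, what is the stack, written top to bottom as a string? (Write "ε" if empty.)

(s0, 011000, Z)
  read 0, top Z: go to s3, push BXZ → (s3, 11000, BXZ)
  read 1, top B: go to s2, push YB → (s2, 1000, YBXZ)
  read 1, top Y: go to s0, push X → (s0, 000, XBXZ)
  read 0, top X: go to s2, push ε → (s2, 00, BXZ)
  read 0, top B: go to s3, push ε → (s3, 0, XZ)
  read 0, top X: go to s1, push XY → (s1, ε, XYZ)
All input consumed in state s1 with stack XYZ.

XYZ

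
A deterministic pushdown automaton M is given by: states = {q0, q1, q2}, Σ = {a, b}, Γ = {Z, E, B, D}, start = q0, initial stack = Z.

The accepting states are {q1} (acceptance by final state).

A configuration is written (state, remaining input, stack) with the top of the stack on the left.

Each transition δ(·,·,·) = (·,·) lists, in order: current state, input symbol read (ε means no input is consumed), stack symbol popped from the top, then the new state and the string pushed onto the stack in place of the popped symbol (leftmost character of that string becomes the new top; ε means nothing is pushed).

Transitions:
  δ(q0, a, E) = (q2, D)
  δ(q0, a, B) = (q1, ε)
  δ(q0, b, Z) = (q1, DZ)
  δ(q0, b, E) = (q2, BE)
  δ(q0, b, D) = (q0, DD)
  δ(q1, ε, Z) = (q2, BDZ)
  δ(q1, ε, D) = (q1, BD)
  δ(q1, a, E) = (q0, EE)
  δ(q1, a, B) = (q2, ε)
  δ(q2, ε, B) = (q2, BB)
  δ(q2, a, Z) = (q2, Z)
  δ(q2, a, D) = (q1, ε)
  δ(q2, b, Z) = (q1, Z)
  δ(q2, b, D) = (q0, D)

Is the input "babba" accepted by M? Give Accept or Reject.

(q0, babba, Z)
  read b, top Z: go to q1, push DZ → (q1, abba, DZ)
  ε-move, top D: go to q1, push BD → (q1, abba, BDZ)
  read a, top B: go to q2, push ε → (q2, bba, DZ)
  read b, top D: go to q0, push D → (q0, ba, DZ)
  read b, top D: go to q0, push DD → (q0, a, DDZ)
No transition applies at (q0, a, DDZ); input not fully consumed.

Reject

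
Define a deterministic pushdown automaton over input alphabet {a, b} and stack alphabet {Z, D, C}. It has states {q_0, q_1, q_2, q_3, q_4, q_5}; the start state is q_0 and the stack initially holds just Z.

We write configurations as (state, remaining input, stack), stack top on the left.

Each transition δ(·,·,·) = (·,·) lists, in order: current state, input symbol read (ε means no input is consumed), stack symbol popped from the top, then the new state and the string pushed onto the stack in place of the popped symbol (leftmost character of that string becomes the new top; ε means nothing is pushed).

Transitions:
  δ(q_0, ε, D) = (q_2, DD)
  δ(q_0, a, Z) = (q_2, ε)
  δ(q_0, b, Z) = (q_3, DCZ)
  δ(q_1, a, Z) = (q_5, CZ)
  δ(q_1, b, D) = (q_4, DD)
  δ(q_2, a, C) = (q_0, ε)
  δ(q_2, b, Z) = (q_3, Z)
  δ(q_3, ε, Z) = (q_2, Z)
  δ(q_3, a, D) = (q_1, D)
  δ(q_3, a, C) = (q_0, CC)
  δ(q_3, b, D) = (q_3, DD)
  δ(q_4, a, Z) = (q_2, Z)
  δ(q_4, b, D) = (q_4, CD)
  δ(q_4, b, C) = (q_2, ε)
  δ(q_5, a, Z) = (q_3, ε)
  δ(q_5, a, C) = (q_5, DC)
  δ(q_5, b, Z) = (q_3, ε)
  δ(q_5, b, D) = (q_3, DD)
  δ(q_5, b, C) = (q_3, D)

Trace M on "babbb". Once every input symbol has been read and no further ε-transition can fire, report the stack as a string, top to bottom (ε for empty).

(q_0, babbb, Z) ⊢ (q_3, abbb, DCZ) ⊢ (q_1, bbb, DCZ) ⊢ (q_4, bb, DDCZ) ⊢ (q_4, b, CDDCZ) ⊢ (q_2, ε, DDCZ)
All input consumed in state q_2 with stack DDCZ.

DDCZ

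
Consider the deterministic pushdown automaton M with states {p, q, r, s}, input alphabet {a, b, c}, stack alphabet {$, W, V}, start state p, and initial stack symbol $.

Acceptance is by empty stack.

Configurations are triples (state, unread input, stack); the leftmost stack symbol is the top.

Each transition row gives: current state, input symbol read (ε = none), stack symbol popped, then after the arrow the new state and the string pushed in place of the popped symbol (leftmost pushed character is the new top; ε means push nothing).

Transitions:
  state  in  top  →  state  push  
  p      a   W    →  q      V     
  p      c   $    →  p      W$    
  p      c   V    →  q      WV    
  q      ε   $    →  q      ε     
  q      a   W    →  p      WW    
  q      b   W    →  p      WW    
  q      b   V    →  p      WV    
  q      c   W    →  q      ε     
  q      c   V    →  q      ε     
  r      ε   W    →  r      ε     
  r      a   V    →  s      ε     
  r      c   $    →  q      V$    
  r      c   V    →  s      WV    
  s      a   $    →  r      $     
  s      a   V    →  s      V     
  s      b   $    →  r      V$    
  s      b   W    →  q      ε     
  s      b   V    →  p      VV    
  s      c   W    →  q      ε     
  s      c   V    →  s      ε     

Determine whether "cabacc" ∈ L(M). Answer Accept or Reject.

(p, cabacc, $)
  read c, top $: go to p, push W$ → (p, abacc, W$)
  read a, top W: go to q, push V → (q, bacc, V$)
  read b, top V: go to p, push WV → (p, acc, WV$)
  read a, top W: go to q, push V → (q, cc, VV$)
  read c, top V: go to q, push ε → (q, c, V$)
  read c, top V: go to q, push ε → (q, ε, $)
  ε-move, top $: go to q, push ε → (q, ε, ε)
All input consumed and the stack is empty.

Accept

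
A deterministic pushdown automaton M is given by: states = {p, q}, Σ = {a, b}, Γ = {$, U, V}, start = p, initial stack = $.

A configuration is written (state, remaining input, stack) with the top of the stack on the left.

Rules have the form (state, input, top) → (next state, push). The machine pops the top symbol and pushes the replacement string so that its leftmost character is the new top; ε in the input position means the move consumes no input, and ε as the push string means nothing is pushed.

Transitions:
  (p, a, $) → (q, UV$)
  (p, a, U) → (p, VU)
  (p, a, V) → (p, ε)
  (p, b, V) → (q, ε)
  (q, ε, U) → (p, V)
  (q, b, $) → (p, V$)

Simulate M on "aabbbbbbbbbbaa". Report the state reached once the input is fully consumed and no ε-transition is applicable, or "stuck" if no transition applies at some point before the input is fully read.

(p, aabbbbbbbbbbaa, $)
  read a, top $: go to q, push UV$ → (q, abbbbbbbbbbaa, UV$)
  ε-move, top U: go to p, push V → (p, abbbbbbbbbbaa, VV$)
  read a, top V: go to p, push ε → (p, bbbbbbbbbbaa, V$)
  read b, top V: go to q, push ε → (q, bbbbbbbbbaa, $)
  read b, top $: go to p, push V$ → (p, bbbbbbbbaa, V$)
  read b, top V: go to q, push ε → (q, bbbbbbbaa, $)
  read b, top $: go to p, push V$ → (p, bbbbbbaa, V$)
  read b, top V: go to q, push ε → (q, bbbbbaa, $)
  read b, top $: go to p, push V$ → (p, bbbbaa, V$)
  read b, top V: go to q, push ε → (q, bbbaa, $)
  read b, top $: go to p, push V$ → (p, bbaa, V$)
  read b, top V: go to q, push ε → (q, baa, $)
  read b, top $: go to p, push V$ → (p, aa, V$)
  read a, top V: go to p, push ε → (p, a, $)
  read a, top $: go to q, push UV$ → (q, ε, UV$)
  ε-move, top U: go to p, push V → (p, ε, VV$)
All input consumed; M is in state p.

p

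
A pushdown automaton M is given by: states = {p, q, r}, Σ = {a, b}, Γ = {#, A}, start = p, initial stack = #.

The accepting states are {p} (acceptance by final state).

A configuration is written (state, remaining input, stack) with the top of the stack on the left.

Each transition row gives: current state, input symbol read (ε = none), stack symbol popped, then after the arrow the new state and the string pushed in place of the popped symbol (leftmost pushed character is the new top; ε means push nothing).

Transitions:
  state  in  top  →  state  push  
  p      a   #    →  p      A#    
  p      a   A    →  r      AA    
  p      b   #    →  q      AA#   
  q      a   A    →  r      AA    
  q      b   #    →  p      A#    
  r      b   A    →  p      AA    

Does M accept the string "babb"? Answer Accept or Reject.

Reject

No computation consumes all input and reaches a final state.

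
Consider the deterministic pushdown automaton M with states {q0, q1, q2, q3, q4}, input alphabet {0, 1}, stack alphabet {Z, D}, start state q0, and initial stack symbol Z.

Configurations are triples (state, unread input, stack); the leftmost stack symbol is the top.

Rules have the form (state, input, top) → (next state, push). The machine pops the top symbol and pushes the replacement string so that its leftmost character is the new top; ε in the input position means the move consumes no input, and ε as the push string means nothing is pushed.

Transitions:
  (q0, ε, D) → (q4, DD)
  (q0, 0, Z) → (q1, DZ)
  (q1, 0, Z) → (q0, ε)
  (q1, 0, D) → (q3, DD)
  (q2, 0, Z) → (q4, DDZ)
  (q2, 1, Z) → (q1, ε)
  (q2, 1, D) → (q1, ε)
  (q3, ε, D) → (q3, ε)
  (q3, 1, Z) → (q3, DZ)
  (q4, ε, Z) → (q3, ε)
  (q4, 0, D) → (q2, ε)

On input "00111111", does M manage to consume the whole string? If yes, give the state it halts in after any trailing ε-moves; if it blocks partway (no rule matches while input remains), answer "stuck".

q3

(q0, 00111111, Z) ⊢ (q1, 0111111, DZ) ⊢ (q3, 111111, DDZ) ⊢ (q3, 111111, DZ) ⊢ (q3, 111111, Z) ⊢ (q3, 11111, DZ) ⊢ (q3, 11111, Z) ⊢ (q3, 1111, DZ) ⊢ (q3, 1111, Z) ⊢ (q3, 111, DZ) ⊢ (q3, 111, Z) ⊢ (q3, 11, DZ) ⊢ (q3, 11, Z) ⊢ (q3, 1, DZ) ⊢ (q3, 1, Z) ⊢ (q3, ε, DZ) ⊢ (q3, ε, Z)
All input consumed; M is in state q3.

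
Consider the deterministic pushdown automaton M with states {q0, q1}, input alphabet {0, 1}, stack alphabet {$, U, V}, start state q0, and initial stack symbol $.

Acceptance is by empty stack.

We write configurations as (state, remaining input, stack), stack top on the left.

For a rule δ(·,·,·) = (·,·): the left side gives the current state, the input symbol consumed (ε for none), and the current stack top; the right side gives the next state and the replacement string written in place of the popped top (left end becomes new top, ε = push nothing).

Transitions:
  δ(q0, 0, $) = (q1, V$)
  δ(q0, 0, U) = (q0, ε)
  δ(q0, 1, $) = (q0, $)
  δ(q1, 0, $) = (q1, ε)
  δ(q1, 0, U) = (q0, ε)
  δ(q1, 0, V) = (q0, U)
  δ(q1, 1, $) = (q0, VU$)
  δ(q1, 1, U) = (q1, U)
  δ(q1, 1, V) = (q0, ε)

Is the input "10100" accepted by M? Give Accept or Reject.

(q0, 10100, $)
  read 1, top $: go to q0, push $ → (q0, 0100, $)
  read 0, top $: go to q1, push V$ → (q1, 100, V$)
  read 1, top V: go to q0, push ε → (q0, 00, $)
  read 0, top $: go to q1, push V$ → (q1, 0, V$)
  read 0, top V: go to q0, push U → (q0, ε, U$)
All input consumed; stack is U$, not empty, and no further ε-move applies.

Reject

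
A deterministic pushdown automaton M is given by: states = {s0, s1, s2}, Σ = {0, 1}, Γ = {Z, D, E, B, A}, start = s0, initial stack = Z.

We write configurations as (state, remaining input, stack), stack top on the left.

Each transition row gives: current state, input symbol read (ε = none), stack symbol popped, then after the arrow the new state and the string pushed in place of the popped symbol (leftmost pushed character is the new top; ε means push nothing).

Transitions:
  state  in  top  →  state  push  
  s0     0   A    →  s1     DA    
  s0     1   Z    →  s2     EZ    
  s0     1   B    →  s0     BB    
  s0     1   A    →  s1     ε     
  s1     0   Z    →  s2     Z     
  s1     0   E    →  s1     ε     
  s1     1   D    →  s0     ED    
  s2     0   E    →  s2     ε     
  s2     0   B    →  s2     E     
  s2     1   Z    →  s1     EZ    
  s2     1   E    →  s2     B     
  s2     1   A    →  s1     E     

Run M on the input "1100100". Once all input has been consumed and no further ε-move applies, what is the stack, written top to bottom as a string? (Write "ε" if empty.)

(s0, 1100100, Z)
  read 1, top Z: go to s2, push EZ → (s2, 100100, EZ)
  read 1, top E: go to s2, push B → (s2, 00100, BZ)
  read 0, top B: go to s2, push E → (s2, 0100, EZ)
  read 0, top E: go to s2, push ε → (s2, 100, Z)
  read 1, top Z: go to s1, push EZ → (s1, 00, EZ)
  read 0, top E: go to s1, push ε → (s1, 0, Z)
  read 0, top Z: go to s2, push Z → (s2, ε, Z)
All input consumed in state s2 with stack Z.

Z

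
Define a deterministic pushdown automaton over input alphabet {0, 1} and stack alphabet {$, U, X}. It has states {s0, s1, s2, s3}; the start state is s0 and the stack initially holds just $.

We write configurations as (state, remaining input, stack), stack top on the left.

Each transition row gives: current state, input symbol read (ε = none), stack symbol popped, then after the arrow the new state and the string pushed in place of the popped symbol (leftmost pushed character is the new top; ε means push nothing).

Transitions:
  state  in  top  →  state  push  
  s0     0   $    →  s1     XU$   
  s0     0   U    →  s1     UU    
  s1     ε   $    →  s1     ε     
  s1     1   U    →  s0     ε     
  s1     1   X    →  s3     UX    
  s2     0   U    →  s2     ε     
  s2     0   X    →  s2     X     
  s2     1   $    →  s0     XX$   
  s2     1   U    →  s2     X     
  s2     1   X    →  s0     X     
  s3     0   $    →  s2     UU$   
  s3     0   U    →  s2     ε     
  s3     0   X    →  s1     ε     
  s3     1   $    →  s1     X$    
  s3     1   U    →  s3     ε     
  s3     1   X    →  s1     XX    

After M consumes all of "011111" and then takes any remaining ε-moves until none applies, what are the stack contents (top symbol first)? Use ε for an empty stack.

(s0, 011111, $)
  read 0, top $: go to s1, push XU$ → (s1, 11111, XU$)
  read 1, top X: go to s3, push UX → (s3, 1111, UXU$)
  read 1, top U: go to s3, push ε → (s3, 111, XU$)
  read 1, top X: go to s1, push XX → (s1, 11, XXU$)
  read 1, top X: go to s3, push UX → (s3, 1, UXXU$)
  read 1, top U: go to s3, push ε → (s3, ε, XXU$)
All input consumed in state s3 with stack XXU$.

XXU$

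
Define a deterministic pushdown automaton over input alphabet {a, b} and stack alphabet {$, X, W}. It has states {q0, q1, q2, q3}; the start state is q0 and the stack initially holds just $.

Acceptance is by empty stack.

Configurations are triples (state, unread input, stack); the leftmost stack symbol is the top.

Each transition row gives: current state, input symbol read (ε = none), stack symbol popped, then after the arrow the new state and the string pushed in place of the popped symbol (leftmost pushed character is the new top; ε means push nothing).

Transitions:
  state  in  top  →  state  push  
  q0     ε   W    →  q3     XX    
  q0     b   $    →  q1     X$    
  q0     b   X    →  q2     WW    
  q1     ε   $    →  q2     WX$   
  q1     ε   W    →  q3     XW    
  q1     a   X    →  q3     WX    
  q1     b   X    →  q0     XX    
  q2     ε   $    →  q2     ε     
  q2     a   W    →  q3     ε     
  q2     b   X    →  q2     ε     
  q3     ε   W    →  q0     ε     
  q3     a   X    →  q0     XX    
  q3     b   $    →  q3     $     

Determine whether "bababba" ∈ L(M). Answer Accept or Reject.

Reject

(q0, bababba, $) ⊢ (q1, ababba, X$) ⊢ (q3, babba, WX$) ⊢ (q0, babba, X$) ⊢ (q2, abba, WW$) ⊢ (q3, bba, W$) ⊢ (q0, bba, $) ⊢ (q1, ba, X$) ⊢ (q0, a, XX$)
No transition applies at (q0, a, XX$); input not fully consumed.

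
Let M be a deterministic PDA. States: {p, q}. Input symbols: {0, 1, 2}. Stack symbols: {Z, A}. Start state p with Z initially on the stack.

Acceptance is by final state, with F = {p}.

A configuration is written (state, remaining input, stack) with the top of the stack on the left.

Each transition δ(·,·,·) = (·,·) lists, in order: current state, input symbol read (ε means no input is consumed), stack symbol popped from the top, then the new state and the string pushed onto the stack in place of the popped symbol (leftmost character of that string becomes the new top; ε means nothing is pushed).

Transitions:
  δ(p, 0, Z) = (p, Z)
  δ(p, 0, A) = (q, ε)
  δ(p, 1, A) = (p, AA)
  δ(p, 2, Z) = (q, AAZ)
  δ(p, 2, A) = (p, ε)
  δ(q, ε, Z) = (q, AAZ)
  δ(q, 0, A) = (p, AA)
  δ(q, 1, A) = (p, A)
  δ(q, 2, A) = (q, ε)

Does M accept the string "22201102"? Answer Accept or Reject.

(p, 22201102, Z)
  read 2, top Z: go to q, push AAZ → (q, 2201102, AAZ)
  read 2, top A: go to q, push ε → (q, 201102, AZ)
  read 2, top A: go to q, push ε → (q, 01102, Z)
  ε-move, top Z: go to q, push AAZ → (q, 01102, AAZ)
  read 0, top A: go to p, push AA → (p, 1102, AAAZ)
  read 1, top A: go to p, push AA → (p, 102, AAAAZ)
  read 1, top A: go to p, push AA → (p, 02, AAAAAZ)
  read 0, top A: go to q, push ε → (q, 2, AAAAZ)
  read 2, top A: go to q, push ε → (q, ε, AAAZ)
All input consumed; state q ∉ F and no further ε-move applies.

Reject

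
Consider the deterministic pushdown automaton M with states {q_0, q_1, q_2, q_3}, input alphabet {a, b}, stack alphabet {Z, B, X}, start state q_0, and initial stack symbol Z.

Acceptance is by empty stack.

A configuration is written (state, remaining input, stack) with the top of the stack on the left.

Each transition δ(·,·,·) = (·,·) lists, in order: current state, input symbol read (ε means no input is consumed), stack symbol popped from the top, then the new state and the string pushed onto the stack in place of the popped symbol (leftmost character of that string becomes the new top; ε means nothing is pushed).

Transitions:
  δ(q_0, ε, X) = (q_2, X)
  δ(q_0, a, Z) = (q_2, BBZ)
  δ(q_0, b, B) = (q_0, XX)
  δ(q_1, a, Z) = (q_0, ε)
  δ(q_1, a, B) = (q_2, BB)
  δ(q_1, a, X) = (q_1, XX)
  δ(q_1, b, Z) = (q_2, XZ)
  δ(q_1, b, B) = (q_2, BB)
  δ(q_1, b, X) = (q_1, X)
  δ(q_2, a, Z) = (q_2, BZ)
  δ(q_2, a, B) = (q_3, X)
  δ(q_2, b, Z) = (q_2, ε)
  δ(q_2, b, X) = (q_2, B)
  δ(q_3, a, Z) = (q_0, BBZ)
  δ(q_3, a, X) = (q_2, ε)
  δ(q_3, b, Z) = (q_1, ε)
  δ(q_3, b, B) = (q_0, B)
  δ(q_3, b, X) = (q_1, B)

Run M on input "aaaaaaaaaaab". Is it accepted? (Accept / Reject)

(q_0, aaaaaaaaaaab, Z)
  read a, top Z: go to q_2, push BBZ → (q_2, aaaaaaaaaab, BBZ)
  read a, top B: go to q_3, push X → (q_3, aaaaaaaaab, XBZ)
  read a, top X: go to q_2, push ε → (q_2, aaaaaaaab, BZ)
  read a, top B: go to q_3, push X → (q_3, aaaaaaab, XZ)
  read a, top X: go to q_2, push ε → (q_2, aaaaaab, Z)
  read a, top Z: go to q_2, push BZ → (q_2, aaaaab, BZ)
  read a, top B: go to q_3, push X → (q_3, aaaab, XZ)
  read a, top X: go to q_2, push ε → (q_2, aaab, Z)
  read a, top Z: go to q_2, push BZ → (q_2, aab, BZ)
  read a, top B: go to q_3, push X → (q_3, ab, XZ)
  read a, top X: go to q_2, push ε → (q_2, b, Z)
  read b, top Z: go to q_2, push ε → (q_2, ε, ε)
All input consumed and the stack is empty.

Accept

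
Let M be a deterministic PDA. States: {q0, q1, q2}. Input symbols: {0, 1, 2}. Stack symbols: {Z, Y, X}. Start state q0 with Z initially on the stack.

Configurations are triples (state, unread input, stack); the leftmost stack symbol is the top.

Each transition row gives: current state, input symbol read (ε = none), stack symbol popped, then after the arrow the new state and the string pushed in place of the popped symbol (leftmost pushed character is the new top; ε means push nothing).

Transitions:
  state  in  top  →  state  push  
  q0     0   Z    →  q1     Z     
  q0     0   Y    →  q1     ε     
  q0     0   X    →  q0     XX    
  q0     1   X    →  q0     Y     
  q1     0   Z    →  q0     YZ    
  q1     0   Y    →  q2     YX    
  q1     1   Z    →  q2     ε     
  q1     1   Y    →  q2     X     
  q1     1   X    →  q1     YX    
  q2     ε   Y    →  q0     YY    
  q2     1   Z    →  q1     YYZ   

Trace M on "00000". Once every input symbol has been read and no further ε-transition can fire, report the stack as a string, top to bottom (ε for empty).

(q0, 00000, Z)
  read 0, top Z: go to q1, push Z → (q1, 0000, Z)
  read 0, top Z: go to q0, push YZ → (q0, 000, YZ)
  read 0, top Y: go to q1, push ε → (q1, 00, Z)
  read 0, top Z: go to q0, push YZ → (q0, 0, YZ)
  read 0, top Y: go to q1, push ε → (q1, ε, Z)
All input consumed in state q1 with stack Z.

Z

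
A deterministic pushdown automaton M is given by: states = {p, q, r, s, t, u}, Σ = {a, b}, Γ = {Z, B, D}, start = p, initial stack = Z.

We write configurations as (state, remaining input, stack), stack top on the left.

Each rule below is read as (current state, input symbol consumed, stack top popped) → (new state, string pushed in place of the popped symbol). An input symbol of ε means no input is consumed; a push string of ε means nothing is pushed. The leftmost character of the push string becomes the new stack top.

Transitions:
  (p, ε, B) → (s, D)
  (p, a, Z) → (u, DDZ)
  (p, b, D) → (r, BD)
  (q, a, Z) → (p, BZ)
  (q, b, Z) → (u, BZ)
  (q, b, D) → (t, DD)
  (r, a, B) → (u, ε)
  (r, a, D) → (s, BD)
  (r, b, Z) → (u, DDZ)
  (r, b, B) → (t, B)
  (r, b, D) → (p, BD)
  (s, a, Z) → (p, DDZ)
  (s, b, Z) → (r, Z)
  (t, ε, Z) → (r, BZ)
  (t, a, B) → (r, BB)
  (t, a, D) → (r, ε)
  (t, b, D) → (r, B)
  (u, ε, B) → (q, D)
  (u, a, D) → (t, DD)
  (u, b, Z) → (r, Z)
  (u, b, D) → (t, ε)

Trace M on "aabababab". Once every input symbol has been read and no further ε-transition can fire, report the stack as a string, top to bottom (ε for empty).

BDDZ

(p, aabababab, Z)
  read a, top Z: go to u, push DDZ → (u, abababab, DDZ)
  read a, top D: go to t, push DD → (t, bababab, DDDZ)
  read b, top D: go to r, push B → (r, ababab, BDDZ)
  read a, top B: go to u, push ε → (u, babab, DDZ)
  read b, top D: go to t, push ε → (t, abab, DZ)
  read a, top D: go to r, push ε → (r, bab, Z)
  read b, top Z: go to u, push DDZ → (u, ab, DDZ)
  read a, top D: go to t, push DD → (t, b, DDDZ)
  read b, top D: go to r, push B → (r, ε, BDDZ)
All input consumed in state r with stack BDDZ.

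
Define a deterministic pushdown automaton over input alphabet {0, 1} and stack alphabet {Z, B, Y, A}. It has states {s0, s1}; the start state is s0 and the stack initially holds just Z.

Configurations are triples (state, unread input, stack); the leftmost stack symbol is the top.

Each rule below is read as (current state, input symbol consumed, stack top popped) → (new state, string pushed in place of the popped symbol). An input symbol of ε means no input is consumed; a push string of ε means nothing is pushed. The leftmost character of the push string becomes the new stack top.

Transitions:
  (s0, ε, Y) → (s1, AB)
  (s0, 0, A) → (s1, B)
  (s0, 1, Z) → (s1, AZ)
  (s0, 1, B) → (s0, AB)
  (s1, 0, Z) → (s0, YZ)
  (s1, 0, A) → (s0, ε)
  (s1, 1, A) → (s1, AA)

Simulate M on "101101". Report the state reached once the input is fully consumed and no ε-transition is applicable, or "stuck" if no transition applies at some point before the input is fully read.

(s0, 101101, Z) ⊢ (s1, 01101, AZ) ⊢ (s0, 1101, Z) ⊢ (s1, 101, AZ) ⊢ (s1, 01, AAZ) ⊢ (s0, 1, AZ)
No transition for (s0, 1, top A); M blocks with input 1 remaining.

stuck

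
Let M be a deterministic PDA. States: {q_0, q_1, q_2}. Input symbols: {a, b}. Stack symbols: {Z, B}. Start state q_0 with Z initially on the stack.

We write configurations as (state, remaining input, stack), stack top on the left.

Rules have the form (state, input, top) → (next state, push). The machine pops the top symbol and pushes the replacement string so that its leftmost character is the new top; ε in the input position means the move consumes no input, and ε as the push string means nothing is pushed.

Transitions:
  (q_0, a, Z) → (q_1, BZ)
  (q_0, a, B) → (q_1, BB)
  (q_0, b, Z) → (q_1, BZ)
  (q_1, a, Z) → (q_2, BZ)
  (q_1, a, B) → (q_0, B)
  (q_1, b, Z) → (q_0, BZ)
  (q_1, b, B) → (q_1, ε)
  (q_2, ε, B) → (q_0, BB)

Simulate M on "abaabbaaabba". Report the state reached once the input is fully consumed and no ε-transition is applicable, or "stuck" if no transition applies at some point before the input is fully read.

(q_0, abaabbaaabba, Z) ⊢ (q_1, baabbaaabba, BZ) ⊢ (q_1, aabbaaabba, Z) ⊢ (q_2, abbaaabba, BZ) ⊢ (q_0, abbaaabba, BBZ) ⊢ (q_1, bbaaabba, BBBZ) ⊢ (q_1, baaabba, BBZ) ⊢ (q_1, aaabba, BZ) ⊢ (q_0, aabba, BZ) ⊢ (q_1, abba, BBZ) ⊢ (q_0, bba, BBZ)
No transition for (q_0, b, top B); M blocks with input bba remaining.

stuck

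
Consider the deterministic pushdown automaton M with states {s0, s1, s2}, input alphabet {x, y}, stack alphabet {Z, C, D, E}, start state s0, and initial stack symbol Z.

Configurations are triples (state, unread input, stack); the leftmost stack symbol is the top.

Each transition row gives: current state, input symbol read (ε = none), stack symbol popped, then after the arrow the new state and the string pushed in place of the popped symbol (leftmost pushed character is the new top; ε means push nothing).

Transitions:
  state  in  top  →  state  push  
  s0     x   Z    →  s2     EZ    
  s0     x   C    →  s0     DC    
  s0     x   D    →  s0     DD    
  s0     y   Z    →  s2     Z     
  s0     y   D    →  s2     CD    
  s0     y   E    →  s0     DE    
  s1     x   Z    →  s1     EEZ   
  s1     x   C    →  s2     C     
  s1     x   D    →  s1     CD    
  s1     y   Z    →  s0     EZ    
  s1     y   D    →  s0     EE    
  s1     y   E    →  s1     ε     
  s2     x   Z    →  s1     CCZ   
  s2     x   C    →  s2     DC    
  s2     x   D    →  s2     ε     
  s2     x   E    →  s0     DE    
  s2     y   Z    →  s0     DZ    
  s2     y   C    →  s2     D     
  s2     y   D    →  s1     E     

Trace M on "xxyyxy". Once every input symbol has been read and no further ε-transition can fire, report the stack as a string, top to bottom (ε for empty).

EEZ

(s0, xxyyxy, Z)
  read x, top Z: go to s2, push EZ → (s2, xyyxy, EZ)
  read x, top E: go to s0, push DE → (s0, yyxy, DEZ)
  read y, top D: go to s2, push CD → (s2, yxy, CDEZ)
  read y, top C: go to s2, push D → (s2, xy, DDEZ)
  read x, top D: go to s2, push ε → (s2, y, DEZ)
  read y, top D: go to s1, push E → (s1, ε, EEZ)
All input consumed in state s1 with stack EEZ.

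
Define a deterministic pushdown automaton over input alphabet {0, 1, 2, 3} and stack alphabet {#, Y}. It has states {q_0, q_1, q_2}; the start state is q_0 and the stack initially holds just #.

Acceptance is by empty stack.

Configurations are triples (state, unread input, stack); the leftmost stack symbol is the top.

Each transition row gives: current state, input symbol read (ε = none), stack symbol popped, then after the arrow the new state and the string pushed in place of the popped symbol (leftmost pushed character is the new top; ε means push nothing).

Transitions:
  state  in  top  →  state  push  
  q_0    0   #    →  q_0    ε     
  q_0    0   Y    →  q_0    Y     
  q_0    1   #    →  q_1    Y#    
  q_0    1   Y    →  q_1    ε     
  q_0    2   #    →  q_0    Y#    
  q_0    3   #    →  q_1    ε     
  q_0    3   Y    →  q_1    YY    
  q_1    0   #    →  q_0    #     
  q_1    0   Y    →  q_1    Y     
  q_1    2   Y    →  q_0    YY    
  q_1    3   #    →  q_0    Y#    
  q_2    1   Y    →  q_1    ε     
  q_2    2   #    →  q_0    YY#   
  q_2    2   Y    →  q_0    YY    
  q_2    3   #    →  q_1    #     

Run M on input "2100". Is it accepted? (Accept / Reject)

Accept

(q_0, 2100, #)
  read 2, top #: go to q_0, push Y# → (q_0, 100, Y#)
  read 1, top Y: go to q_1, push ε → (q_1, 00, #)
  read 0, top #: go to q_0, push # → (q_0, 0, #)
  read 0, top #: go to q_0, push ε → (q_0, ε, ε)
All input consumed and the stack is empty.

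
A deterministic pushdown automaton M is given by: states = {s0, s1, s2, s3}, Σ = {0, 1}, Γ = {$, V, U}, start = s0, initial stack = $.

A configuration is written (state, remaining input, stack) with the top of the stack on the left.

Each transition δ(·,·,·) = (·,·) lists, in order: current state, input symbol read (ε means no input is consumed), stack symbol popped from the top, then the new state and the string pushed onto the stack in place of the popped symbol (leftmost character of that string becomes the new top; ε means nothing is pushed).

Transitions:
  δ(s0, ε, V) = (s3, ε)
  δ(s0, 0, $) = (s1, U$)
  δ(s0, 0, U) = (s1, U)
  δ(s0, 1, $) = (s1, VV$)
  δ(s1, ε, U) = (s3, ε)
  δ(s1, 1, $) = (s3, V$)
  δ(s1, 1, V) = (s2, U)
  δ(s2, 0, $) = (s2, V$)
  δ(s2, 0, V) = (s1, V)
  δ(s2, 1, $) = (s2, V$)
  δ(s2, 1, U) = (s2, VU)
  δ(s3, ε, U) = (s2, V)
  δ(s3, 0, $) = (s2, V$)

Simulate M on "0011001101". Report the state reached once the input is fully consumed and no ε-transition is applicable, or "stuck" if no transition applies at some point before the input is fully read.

(s0, 0011001101, $) ⊢ (s1, 011001101, U$) ⊢ (s3, 011001101, $) ⊢ (s2, 11001101, V$)
No transition for (s2, 1, top V); M blocks with input 11001101 remaining.

stuck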